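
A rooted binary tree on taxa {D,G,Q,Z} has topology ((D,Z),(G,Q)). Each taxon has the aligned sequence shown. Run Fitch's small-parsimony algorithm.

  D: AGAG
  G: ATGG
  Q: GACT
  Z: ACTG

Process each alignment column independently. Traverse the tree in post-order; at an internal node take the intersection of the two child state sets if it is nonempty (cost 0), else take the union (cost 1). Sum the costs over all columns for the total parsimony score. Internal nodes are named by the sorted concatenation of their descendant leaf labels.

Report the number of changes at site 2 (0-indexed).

DZ@0: {A} ∩ {A} = {A} (intersection, +0)
GQ@0: {A} ∪ {G} = {A,G} (union, +1)
DGQZ@0: {A} ∩ {A,G} = {A} (intersection, +0)
DZ@1: {G} ∪ {C} = {C,G} (union, +1)
GQ@1: {T} ∪ {A} = {A,T} (union, +1)
DGQZ@1: {C,G} ∪ {A,T} = {A,C,G,T} (union, +1)
DZ@2: {A} ∪ {T} = {A,T} (union, +1)
GQ@2: {G} ∪ {C} = {C,G} (union, +1)
DGQZ@2: {A,T} ∪ {C,G} = {A,C,G,T} (union, +1)
DZ@3: {G} ∩ {G} = {G} (intersection, +0)
GQ@3: {G} ∪ {T} = {G,T} (union, +1)
DGQZ@3: {G} ∩ {G,T} = {G} (intersection, +0)
per-site changes: [1, 3, 3, 1]; total = 8

3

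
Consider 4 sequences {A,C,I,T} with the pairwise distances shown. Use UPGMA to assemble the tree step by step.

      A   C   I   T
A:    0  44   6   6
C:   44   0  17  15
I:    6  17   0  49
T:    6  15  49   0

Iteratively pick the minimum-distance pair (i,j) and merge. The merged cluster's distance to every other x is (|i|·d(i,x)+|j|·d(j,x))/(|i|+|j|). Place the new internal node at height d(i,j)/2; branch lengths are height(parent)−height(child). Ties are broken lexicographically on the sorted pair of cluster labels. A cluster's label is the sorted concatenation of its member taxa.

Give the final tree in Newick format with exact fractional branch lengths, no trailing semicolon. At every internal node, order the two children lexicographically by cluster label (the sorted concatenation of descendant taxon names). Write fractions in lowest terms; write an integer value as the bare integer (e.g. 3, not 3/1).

((A:3,I:3):23/2,(C:15/2,T:15/2):7)

1. join A+I (d=6) ⇒ AI; edges |A|=3, |I|=3
  updated: d(AI,C)=61/2, d(AI,T)=55/2
2. join C+T (d=15) ⇒ CT; edges |C|=15/2, |T|=15/2
  updated: d(AI,CT)=29
3. join AI+CT (d=29) ⇒ ACIT; edges |AI|=23/2, |CT|=7
final tree: ((A:3,I:3):23/2,(C:15/2,T:15/2):7)
total length: 79/2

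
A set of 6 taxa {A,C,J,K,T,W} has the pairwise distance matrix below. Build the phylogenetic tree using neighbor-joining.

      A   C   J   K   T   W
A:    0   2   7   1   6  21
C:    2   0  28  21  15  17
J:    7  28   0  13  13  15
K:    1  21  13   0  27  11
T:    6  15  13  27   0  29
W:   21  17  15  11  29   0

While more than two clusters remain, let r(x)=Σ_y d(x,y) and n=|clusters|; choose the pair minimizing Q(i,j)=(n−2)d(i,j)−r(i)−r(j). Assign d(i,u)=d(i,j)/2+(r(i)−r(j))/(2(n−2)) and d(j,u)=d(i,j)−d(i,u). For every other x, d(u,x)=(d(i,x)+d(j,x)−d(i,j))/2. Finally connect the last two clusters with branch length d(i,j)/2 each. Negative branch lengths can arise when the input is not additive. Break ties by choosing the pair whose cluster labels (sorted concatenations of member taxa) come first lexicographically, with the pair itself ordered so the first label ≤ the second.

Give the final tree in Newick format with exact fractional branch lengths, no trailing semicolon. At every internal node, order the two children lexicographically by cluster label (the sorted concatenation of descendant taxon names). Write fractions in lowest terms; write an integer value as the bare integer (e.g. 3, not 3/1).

step 1: merge (K,W) at d=11, Q=-122; branch lengths K→3, W→8; new cluster KW
  updated: d(A,KW)=11/2, d(C,KW)=27/2, d(J,KW)=17/2, d(KW,T)=45/2
step 2: merge (J,KW) at d=17/2, Q=-81; branch lengths J→16/3, KW→19/6; new cluster JKW
  updated: d(A,JKW)=2, d(C,JKW)=33/2, d(JKW,T)=27/2
step 3: merge (A,C) at d=2, Q=-79/2; branch lengths A→-39/8, C→55/8; new cluster AC
  updated: d(AC,JKW)=33/4, d(AC,T)=19/2
step 4: merge (AC,JKW) at d=33/4, Q=-125/4; branch lengths AC→17/8, JKW→49/8; new cluster ACJKW
  updated: d(ACJKW,T)=59/8
step 5: merge (ACJKW,T) at d=59/8; branch lengths ACJKW→59/16, T→59/16; new cluster ACJKTW
final tree: (((A:-39/8,C:55/8):17/8,(J:16/3,(K:3,W:8):19/6):49/8):59/16,T:59/16)
total length: 297/8

(((A:-39/8,C:55/8):17/8,(J:16/3,(K:3,W:8):19/6):49/8):59/16,T:59/16)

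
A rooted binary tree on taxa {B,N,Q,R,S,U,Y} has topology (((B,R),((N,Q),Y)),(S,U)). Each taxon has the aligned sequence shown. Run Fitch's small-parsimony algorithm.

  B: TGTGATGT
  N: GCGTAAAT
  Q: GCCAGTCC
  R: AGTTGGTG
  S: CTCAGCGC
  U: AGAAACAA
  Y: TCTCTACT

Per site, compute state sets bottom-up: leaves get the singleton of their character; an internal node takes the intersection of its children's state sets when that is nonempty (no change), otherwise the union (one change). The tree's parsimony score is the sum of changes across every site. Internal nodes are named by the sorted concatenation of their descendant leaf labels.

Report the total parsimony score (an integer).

[col 0] BR: children B:{T}, R:{A} ∪→ {A,T}; cost 1
[col 0] NQ: children N:{G}, Q:{G} ∩→ {G}; cost 0
[col 0] NQY: children NQ:{G}, Y:{T} ∪→ {G,T}; cost 1
[col 0] BNQRY: children BR:{A,T}, NQY:{G,T} ∩→ {T}; cost 0
[col 0] SU: children S:{C}, U:{A} ∪→ {A,C}; cost 1
[col 0] BNQRSUY: children BNQRY:{T}, SU:{A,C} ∪→ {A,C,T}; cost 1
[col 1] BR: children B:{G}, R:{G} ∩→ {G}; cost 0
[col 1] NQ: children N:{C}, Q:{C} ∩→ {C}; cost 0
[col 1] NQY: children NQ:{C}, Y:{C} ∩→ {C}; cost 0
[col 1] BNQRY: children BR:{G}, NQY:{C} ∪→ {C,G}; cost 1
[col 1] SU: children S:{T}, U:{G} ∪→ {G,T}; cost 1
[col 1] BNQRSUY: children BNQRY:{C,G}, SU:{G,T} ∩→ {G}; cost 0
[col 2] BR: children B:{T}, R:{T} ∩→ {T}; cost 0
[col 2] NQ: children N:{G}, Q:{C} ∪→ {C,G}; cost 1
[col 2] NQY: children NQ:{C,G}, Y:{T} ∪→ {C,G,T}; cost 1
[col 2] BNQRY: children BR:{T}, NQY:{C,G,T} ∩→ {T}; cost 0
[col 2] SU: children S:{C}, U:{A} ∪→ {A,C}; cost 1
[col 2] BNQRSUY: children BNQRY:{T}, SU:{A,C} ∪→ {A,C,T}; cost 1
[col 3] BR: children B:{G}, R:{T} ∪→ {G,T}; cost 1
[col 3] NQ: children N:{T}, Q:{A} ∪→ {A,T}; cost 1
[col 3] NQY: children NQ:{A,T}, Y:{C} ∪→ {A,C,T}; cost 1
[col 3] BNQRY: children BR:{G,T}, NQY:{A,C,T} ∩→ {T}; cost 0
[col 3] SU: children S:{A}, U:{A} ∩→ {A}; cost 0
[col 3] BNQRSUY: children BNQRY:{T}, SU:{A} ∪→ {A,T}; cost 1
[col 4] BR: children B:{A}, R:{G} ∪→ {A,G}; cost 1
[col 4] NQ: children N:{A}, Q:{G} ∪→ {A,G}; cost 1
[col 4] NQY: children NQ:{A,G}, Y:{T} ∪→ {A,G,T}; cost 1
[col 4] BNQRY: children BR:{A,G}, NQY:{A,G,T} ∩→ {A,G}; cost 0
[col 4] SU: children S:{G}, U:{A} ∪→ {A,G}; cost 1
[col 4] BNQRSUY: children BNQRY:{A,G}, SU:{A,G} ∩→ {A,G}; cost 0
[col 5] BR: children B:{T}, R:{G} ∪→ {G,T}; cost 1
[col 5] NQ: children N:{A}, Q:{T} ∪→ {A,T}; cost 1
[col 5] NQY: children NQ:{A,T}, Y:{A} ∩→ {A}; cost 0
[col 5] BNQRY: children BR:{G,T}, NQY:{A} ∪→ {A,G,T}; cost 1
[col 5] SU: children S:{C}, U:{C} ∩→ {C}; cost 0
[col 5] BNQRSUY: children BNQRY:{A,G,T}, SU:{C} ∪→ {A,C,G,T}; cost 1
[col 6] BR: children B:{G}, R:{T} ∪→ {G,T}; cost 1
[col 6] NQ: children N:{A}, Q:{C} ∪→ {A,C}; cost 1
[col 6] NQY: children NQ:{A,C}, Y:{C} ∩→ {C}; cost 0
[col 6] BNQRY: children BR:{G,T}, NQY:{C} ∪→ {C,G,T}; cost 1
[col 6] SU: children S:{G}, U:{A} ∪→ {A,G}; cost 1
[col 6] BNQRSUY: children BNQRY:{C,G,T}, SU:{A,G} ∩→ {G}; cost 0
[col 7] BR: children B:{T}, R:{G} ∪→ {G,T}; cost 1
[col 7] NQ: children N:{T}, Q:{C} ∪→ {C,T}; cost 1
[col 7] NQY: children NQ:{C,T}, Y:{T} ∩→ {T}; cost 0
[col 7] BNQRY: children BR:{G,T}, NQY:{T} ∩→ {T}; cost 0
[col 7] SU: children S:{C}, U:{A} ∪→ {A,C}; cost 1
[col 7] BNQRSUY: children BNQRY:{T}, SU:{A,C} ∪→ {A,C,T}; cost 1
per-site changes: [4, 2, 4, 4, 4, 4, 4, 4]; total = 30

30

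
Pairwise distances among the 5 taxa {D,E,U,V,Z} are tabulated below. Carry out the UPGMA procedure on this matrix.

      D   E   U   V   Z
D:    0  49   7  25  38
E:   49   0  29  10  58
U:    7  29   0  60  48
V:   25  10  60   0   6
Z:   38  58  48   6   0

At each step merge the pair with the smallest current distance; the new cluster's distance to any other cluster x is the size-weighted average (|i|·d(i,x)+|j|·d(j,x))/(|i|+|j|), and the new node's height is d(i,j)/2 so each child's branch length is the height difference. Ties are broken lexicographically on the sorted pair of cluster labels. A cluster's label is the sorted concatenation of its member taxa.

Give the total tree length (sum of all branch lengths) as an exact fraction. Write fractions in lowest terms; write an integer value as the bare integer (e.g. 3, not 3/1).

65

1. join V+Z (d=6) ⇒ VZ; edges |V|=3, |Z|=3
  updated: d(D,VZ)=63/2, d(E,VZ)=34, d(U,VZ)=54
2. join D+U (d=7) ⇒ DU; edges |D|=7/2, |U|=7/2
  updated: d(DU,E)=39, d(DU,VZ)=171/4
3. join E+VZ (d=34) ⇒ EVZ; edges |E|=17, |VZ|=14
  updated: d(DU,EVZ)=83/2
4. join DU+EVZ (d=83/2) ⇒ DEUVZ; edges |DU|=69/4, |EVZ|=15/4
final tree: ((D:7/2,U:7/2):69/4,(E:17,(V:3,Z:3):14):15/4)
total length: 65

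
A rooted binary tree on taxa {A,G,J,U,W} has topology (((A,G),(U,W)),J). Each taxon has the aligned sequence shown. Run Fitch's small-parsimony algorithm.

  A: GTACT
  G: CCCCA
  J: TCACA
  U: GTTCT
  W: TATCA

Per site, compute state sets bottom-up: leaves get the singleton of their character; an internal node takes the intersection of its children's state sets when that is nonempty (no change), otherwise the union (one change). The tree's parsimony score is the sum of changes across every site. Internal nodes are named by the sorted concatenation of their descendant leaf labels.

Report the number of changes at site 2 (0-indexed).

2

[col 0] AG: children A:{G}, G:{C} ∪→ {C,G}; cost 1
[col 0] UW: children U:{G}, W:{T} ∪→ {G,T}; cost 1
[col 0] AGUW: children AG:{C,G}, UW:{G,T} ∩→ {G}; cost 0
[col 0] AGJUW: children AGUW:{G}, J:{T} ∪→ {G,T}; cost 1
[col 1] AG: children A:{T}, G:{C} ∪→ {C,T}; cost 1
[col 1] UW: children U:{T}, W:{A} ∪→ {A,T}; cost 1
[col 1] AGUW: children AG:{C,T}, UW:{A,T} ∩→ {T}; cost 0
[col 1] AGJUW: children AGUW:{T}, J:{C} ∪→ {C,T}; cost 1
[col 2] AG: children A:{A}, G:{C} ∪→ {A,C}; cost 1
[col 2] UW: children U:{T}, W:{T} ∩→ {T}; cost 0
[col 2] AGUW: children AG:{A,C}, UW:{T} ∪→ {A,C,T}; cost 1
[col 2] AGJUW: children AGUW:{A,C,T}, J:{A} ∩→ {A}; cost 0
[col 3] AG: children A:{C}, G:{C} ∩→ {C}; cost 0
[col 3] UW: children U:{C}, W:{C} ∩→ {C}; cost 0
[col 3] AGUW: children AG:{C}, UW:{C} ∩→ {C}; cost 0
[col 3] AGJUW: children AGUW:{C}, J:{C} ∩→ {C}; cost 0
[col 4] AG: children A:{T}, G:{A} ∪→ {A,T}; cost 1
[col 4] UW: children U:{T}, W:{A} ∪→ {A,T}; cost 1
[col 4] AGUW: children AG:{A,T}, UW:{A,T} ∩→ {A,T}; cost 0
[col 4] AGJUW: children AGUW:{A,T}, J:{A} ∩→ {A}; cost 0
per-site changes: [3, 3, 2, 0, 2]; total = 10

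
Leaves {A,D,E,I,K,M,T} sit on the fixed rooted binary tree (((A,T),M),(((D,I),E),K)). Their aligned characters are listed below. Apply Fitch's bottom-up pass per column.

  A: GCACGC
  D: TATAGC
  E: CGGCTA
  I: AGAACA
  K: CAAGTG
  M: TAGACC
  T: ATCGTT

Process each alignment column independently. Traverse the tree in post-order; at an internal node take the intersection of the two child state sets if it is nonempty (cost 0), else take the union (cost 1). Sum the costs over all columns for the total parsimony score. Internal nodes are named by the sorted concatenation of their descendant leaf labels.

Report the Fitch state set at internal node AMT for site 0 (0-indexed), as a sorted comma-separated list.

A,G,T

[col 0] AT: children A:{G}, T:{A} ∪→ {A,G}; cost 1
[col 0] AMT: children AT:{A,G}, M:{T} ∪→ {A,G,T}; cost 1
[col 0] DI: children D:{T}, I:{A} ∪→ {A,T}; cost 1
[col 0] DEI: children DI:{A,T}, E:{C} ∪→ {A,C,T}; cost 1
[col 0] DEIK: children DEI:{A,C,T}, K:{C} ∩→ {C}; cost 0
[col 0] ADEIKMT: children AMT:{A,G,T}, DEIK:{C} ∪→ {A,C,G,T}; cost 1
[col 1] AT: children A:{C}, T:{T} ∪→ {C,T}; cost 1
[col 1] AMT: children AT:{C,T}, M:{A} ∪→ {A,C,T}; cost 1
[col 1] DI: children D:{A}, I:{G} ∪→ {A,G}; cost 1
[col 1] DEI: children DI:{A,G}, E:{G} ∩→ {G}; cost 0
[col 1] DEIK: children DEI:{G}, K:{A} ∪→ {A,G}; cost 1
[col 1] ADEIKMT: children AMT:{A,C,T}, DEIK:{A,G} ∩→ {A}; cost 0
[col 2] AT: children A:{A}, T:{C} ∪→ {A,C}; cost 1
[col 2] AMT: children AT:{A,C}, M:{G} ∪→ {A,C,G}; cost 1
[col 2] DI: children D:{T}, I:{A} ∪→ {A,T}; cost 1
[col 2] DEI: children DI:{A,T}, E:{G} ∪→ {A,G,T}; cost 1
[col 2] DEIK: children DEI:{A,G,T}, K:{A} ∩→ {A}; cost 0
[col 2] ADEIKMT: children AMT:{A,C,G}, DEIK:{A} ∩→ {A}; cost 0
[col 3] AT: children A:{C}, T:{G} ∪→ {C,G}; cost 1
[col 3] AMT: children AT:{C,G}, M:{A} ∪→ {A,C,G}; cost 1
[col 3] DI: children D:{A}, I:{A} ∩→ {A}; cost 0
[col 3] DEI: children DI:{A}, E:{C} ∪→ {A,C}; cost 1
[col 3] DEIK: children DEI:{A,C}, K:{G} ∪→ {A,C,G}; cost 1
[col 3] ADEIKMT: children AMT:{A,C,G}, DEIK:{A,C,G} ∩→ {A,C,G}; cost 0
[col 4] AT: children A:{G}, T:{T} ∪→ {G,T}; cost 1
[col 4] AMT: children AT:{G,T}, M:{C} ∪→ {C,G,T}; cost 1
[col 4] DI: children D:{G}, I:{C} ∪→ {C,G}; cost 1
[col 4] DEI: children DI:{C,G}, E:{T} ∪→ {C,G,T}; cost 1
[col 4] DEIK: children DEI:{C,G,T}, K:{T} ∩→ {T}; cost 0
[col 4] ADEIKMT: children AMT:{C,G,T}, DEIK:{T} ∩→ {T}; cost 0
[col 5] AT: children A:{C}, T:{T} ∪→ {C,T}; cost 1
[col 5] AMT: children AT:{C,T}, M:{C} ∩→ {C}; cost 0
[col 5] DI: children D:{C}, I:{A} ∪→ {A,C}; cost 1
[col 5] DEI: children DI:{A,C}, E:{A} ∩→ {A}; cost 0
[col 5] DEIK: children DEI:{A}, K:{G} ∪→ {A,G}; cost 1
[col 5] ADEIKMT: children AMT:{C}, DEIK:{A,G} ∪→ {A,C,G}; cost 1
per-site changes: [5, 4, 4, 4, 4, 4]; total = 25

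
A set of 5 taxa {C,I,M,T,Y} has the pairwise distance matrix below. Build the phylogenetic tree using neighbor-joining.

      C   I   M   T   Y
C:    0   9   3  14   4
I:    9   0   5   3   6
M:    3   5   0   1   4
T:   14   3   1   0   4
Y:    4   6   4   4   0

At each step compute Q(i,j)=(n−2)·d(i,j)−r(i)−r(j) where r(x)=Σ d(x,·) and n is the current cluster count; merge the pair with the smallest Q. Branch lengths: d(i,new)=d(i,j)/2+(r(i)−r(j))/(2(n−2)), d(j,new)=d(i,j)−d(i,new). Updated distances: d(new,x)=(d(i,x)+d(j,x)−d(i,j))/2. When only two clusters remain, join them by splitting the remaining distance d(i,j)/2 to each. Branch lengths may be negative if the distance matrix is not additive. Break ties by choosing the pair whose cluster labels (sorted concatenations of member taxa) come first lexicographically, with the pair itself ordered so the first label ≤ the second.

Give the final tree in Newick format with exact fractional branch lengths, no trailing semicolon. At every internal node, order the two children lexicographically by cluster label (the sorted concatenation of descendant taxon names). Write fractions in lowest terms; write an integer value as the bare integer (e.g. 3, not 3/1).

iteration 1: select C,Y (d=4, Q=-36); attach at lengths (4, 0); label the merged cluster CY
  updated: d(CY,I)=11/2, d(CY,M)=3/2, d(CY,T)=7
iteration 2: select CY,M (d=3/2, Q=-37/2); attach at lengths (19/8, -7/8); label the merged cluster CMY
  updated: d(CMY,I)=9/2, d(CMY,T)=13/4
iteration 3: select CMY,I (d=9/2, Q=-43/4); attach at lengths (19/8, 17/8); label the merged cluster CIMY
  updated: d(CIMY,T)=7/8
iteration 4: select CIMY,T (d=7/8); attach at lengths (7/16, 7/16); label the merged cluster CIMTY
final tree: ((((C:4,Y:0):19/8,M:-7/8):19/8,I:17/8):7/16,T:7/16)
total length: 87/8

((((C:4,Y:0):19/8,M:-7/8):19/8,I:17/8):7/16,T:7/16)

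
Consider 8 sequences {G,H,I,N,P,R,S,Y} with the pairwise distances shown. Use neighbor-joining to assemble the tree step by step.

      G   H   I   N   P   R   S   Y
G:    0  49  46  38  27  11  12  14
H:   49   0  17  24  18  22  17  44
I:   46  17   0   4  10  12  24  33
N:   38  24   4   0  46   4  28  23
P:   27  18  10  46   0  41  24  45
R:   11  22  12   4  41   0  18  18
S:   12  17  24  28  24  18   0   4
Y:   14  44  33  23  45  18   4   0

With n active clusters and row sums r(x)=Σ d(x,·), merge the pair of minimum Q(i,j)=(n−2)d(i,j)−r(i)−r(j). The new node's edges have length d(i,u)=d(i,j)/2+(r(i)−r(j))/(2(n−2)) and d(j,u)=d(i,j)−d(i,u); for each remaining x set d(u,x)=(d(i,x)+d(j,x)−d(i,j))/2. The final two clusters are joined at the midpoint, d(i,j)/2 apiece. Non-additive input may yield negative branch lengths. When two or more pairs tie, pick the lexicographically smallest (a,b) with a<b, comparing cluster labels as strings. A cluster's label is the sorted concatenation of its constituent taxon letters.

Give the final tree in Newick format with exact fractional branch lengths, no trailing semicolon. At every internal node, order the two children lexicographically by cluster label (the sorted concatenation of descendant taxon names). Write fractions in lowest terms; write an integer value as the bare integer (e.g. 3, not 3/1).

(((G:309/32,Y:139/32):73/32,((H:37/4,(I:-5/12,P:125/12):13/4):153/16,(N:233/32,R:-105/32):65/16):347/32):-41/64,S:-41/64)

iteration 1: select I,P (d=10, Q=-297); attach at lengths (-5/12, 125/12); label the merged cluster IP
  updated: d(G,IP)=63/2, d(H,IP)=25/2, d(IP,N)=20, d(IP,R)=43/2, d(IP,S)=19, d(IP,Y)=34
iteration 2: select H,IP (d=25/2, Q=-489/2); attach at lengths (37/4, 13/4); label the merged cluster HIP
  updated: d(G,HIP)=34, d(HIP,N)=63/4, d(HIP,R)=31/2, d(HIP,S)=47/4, d(HIP,Y)=131/4
iteration 3: select N,R (d=4, Q=-637/4); attach at lengths (233/32, -105/32); label the merged cluster NR
  updated: d(G,NR)=45/2, d(HIP,NR)=109/8, d(NR,S)=21, d(NR,Y)=37/2
iteration 4: select HIP,NR (d=109/8, Q=-1015/8); attach at lengths (153/16, 65/16); label the merged cluster HINPR
  updated: d(G,HINPR)=343/16, d(HINPR,S)=153/16, d(HINPR,Y)=301/16
iteration 5: select G,Y (d=14, Q=-225/4); attach at lengths (309/32, 139/32); label the merged cluster GY
  updated: d(GY,HINPR)=105/8, d(GY,S)=1
iteration 6: select GY,HINPR (d=105/8, Q=-379/16); attach at lengths (73/32, 347/32); label the merged cluster GHINPRY
  updated: d(GHINPRY,S)=-41/32
iteration 7: select GHINPRY,S (d=-41/32); attach at lengths (-41/64, -41/64); label the merged cluster GHINPRSY
final tree: (((G:309/32,Y:139/32):73/32,((H:37/4,(I:-5/12,P:125/12):13/4):153/16,(N:233/32,R:-105/32):65/16):347/32):-41/64,S:-41/64)
total length: 2111/32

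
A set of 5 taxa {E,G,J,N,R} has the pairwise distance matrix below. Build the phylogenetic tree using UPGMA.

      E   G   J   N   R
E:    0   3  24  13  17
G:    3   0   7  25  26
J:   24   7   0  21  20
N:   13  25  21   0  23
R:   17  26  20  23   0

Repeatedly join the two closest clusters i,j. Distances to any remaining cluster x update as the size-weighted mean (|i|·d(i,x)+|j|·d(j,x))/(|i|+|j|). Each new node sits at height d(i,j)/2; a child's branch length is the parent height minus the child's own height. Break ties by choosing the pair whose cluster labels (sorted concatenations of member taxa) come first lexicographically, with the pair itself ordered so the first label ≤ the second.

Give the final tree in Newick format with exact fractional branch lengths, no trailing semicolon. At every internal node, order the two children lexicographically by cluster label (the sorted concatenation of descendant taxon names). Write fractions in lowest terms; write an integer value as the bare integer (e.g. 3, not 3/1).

step 1: merge (E,G) at d=3; branch lengths E→3/2, G→3/2; new cluster EG
  updated: d(EG,J)=31/2, d(EG,N)=19, d(EG,R)=43/2
step 2: merge (EG,J) at d=31/2; branch lengths EG→25/4, J→31/4; new cluster EGJ
  updated: d(EGJ,N)=59/3, d(EGJ,R)=21
step 3: merge (EGJ,N) at d=59/3; branch lengths EGJ→25/12, N→59/6; new cluster EGJN
  updated: d(EGJN,R)=43/2
step 4: merge (EGJN,R) at d=43/2; branch lengths EGJN→11/12, R→43/4; new cluster EGJNR
final tree: ((((E:3/2,G:3/2):25/4,J:31/4):25/12,N:59/6):11/12,R:43/4)
total length: 487/12

((((E:3/2,G:3/2):25/4,J:31/4):25/12,N:59/6):11/12,R:43/4)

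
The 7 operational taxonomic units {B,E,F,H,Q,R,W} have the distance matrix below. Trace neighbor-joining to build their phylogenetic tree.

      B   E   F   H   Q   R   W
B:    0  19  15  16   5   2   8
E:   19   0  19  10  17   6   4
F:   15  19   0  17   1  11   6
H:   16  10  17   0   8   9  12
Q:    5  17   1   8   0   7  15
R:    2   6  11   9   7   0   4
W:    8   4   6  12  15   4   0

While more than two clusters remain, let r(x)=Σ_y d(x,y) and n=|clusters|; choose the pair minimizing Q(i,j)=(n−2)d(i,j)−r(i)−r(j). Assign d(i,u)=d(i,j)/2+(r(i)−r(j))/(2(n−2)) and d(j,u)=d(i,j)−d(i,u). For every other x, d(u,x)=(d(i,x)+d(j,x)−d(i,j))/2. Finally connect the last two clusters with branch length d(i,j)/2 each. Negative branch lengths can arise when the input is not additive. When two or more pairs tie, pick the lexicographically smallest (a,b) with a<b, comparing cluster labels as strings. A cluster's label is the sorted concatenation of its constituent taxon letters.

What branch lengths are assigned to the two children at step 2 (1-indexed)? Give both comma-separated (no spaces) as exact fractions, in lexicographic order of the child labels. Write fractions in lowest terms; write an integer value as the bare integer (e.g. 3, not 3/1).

69/16,-5/16

iteration 1: select F,Q (d=1, Q=-117); attach at lengths (21/10, -11/10); label the merged cluster FQ
  updated: d(B,FQ)=19/2, d(E,FQ)=35/2, d(FQ,H)=12, d(FQ,R)=17/2, d(FQ,W)=10
iteration 2: select E,W (d=4, Q=-157/2); attach at lengths (69/16, -5/16); label the merged cluster EW
  updated: d(B,EW)=23/2, d(EW,FQ)=47/4, d(EW,H)=9, d(EW,R)=3
iteration 3: select B,R (d=2, Q=-111/2); attach at lengths (15/4, -7/4); label the merged cluster BR
  updated: d(BR,EW)=25/4, d(BR,FQ)=8, d(BR,H)=23/2
iteration 4: select BR,FQ (d=8, Q=-83/2); attach at lengths (5/2, 11/2); label the merged cluster BFQR
  updated: d(BFQR,EW)=5, d(BFQR,H)=31/4
iteration 5: select BFQR,EW (d=5, Q=-87/4); attach at lengths (15/8, 25/8); label the merged cluster BEFQRW
  updated: d(BEFQRW,H)=47/8
iteration 6: select BEFQRW,H (d=47/8); attach at lengths (47/16, 47/16); label the merged cluster BEFHQRW
final tree: ((((B:15/4,R:-7/4):5/2,(F:21/10,Q:-11/10):11/2):15/8,(E:69/16,W:-5/16):25/8):47/16,H:47/16)
total length: 207/8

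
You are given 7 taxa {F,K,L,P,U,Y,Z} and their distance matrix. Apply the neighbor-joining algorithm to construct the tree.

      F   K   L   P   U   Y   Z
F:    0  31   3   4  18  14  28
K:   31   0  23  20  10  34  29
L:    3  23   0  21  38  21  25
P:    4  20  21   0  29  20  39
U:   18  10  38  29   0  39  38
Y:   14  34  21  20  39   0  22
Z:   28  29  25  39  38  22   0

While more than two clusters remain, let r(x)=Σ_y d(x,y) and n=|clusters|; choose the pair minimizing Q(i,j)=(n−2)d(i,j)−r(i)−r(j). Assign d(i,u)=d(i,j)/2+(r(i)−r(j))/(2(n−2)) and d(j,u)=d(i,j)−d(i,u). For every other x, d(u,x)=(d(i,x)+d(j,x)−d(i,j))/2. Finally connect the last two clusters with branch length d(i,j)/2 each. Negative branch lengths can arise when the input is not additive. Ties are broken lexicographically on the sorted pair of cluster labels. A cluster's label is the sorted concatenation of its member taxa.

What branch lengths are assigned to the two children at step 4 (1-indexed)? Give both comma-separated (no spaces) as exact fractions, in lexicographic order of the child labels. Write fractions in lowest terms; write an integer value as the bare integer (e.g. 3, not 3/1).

27/8,49/8

step 1: merge (K,U) at d=10, Q=-269; branch lengths K→5/2, U→15/2; new cluster KU
  updated: d(F,KU)=39/2, d(KU,L)=51/2, d(KU,P)=39/2, d(KU,Y)=63/2, d(KU,Z)=57/2
step 2: merge (Y,Z) at d=22, Q=-163; branch lengths Y→27/4, Z→61/4; new cluster YZ
  updated: d(F,YZ)=10, d(KU,YZ)=19, d(L,YZ)=12, d(P,YZ)=37/2
step 3: merge (F,L) at d=3, Q=-89; branch lengths F→-8/3, L→17/3; new cluster FL
  updated: d(FL,KU)=21, d(FL,P)=11, d(FL,YZ)=19/2
step 4: merge (FL,YZ) at d=19/2, Q=-139/2; branch lengths FL→27/8, YZ→49/8; new cluster FLYZ
  updated: d(FLYZ,KU)=61/4, d(FLYZ,P)=10
step 5: merge (FLYZ,KU) at d=61/4, Q=-179/4; branch lengths FLYZ→23/8, KU→99/8; new cluster FKLUYZ
  updated: d(FKLUYZ,P)=57/8
step 6: merge (FKLUYZ,P) at d=57/8; branch lengths FKLUYZ→57/16, P→57/16; new cluster FKLPUYZ
final tree: ((((F:-8/3,L:17/3):27/8,(Y:27/4,Z:61/4):49/8):23/8,(K:5/2,U:15/2):99/8):57/16,P:57/16)
total length: 535/8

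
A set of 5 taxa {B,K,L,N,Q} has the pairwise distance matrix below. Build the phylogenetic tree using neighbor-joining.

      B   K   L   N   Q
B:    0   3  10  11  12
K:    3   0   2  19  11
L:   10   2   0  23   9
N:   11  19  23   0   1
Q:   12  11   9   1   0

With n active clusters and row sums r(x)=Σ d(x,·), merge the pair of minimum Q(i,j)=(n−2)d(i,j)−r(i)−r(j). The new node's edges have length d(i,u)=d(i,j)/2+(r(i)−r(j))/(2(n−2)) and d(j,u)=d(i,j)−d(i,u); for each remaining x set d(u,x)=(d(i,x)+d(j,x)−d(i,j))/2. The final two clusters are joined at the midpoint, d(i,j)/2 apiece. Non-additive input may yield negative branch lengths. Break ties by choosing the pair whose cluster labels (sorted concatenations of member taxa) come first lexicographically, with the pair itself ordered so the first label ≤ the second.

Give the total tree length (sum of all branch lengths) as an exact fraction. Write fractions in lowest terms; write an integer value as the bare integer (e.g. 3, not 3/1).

73/4

iteration 1: select N,Q (d=1, Q=-84); attach at lengths (4, -3); label the merged cluster NQ
  updated: d(B,NQ)=11, d(K,NQ)=29/2, d(L,NQ)=31/2
iteration 2: select B,NQ (d=11, Q=-43); attach at lengths (5/4, 39/4); label the merged cluster BNQ
  updated: d(BNQ,K)=13/4, d(BNQ,L)=29/4
iteration 3: select BNQ,K (d=13/4, Q=-25/2); attach at lengths (17/4, -1); label the merged cluster BKNQ
  updated: d(BKNQ,L)=3
iteration 4: select BKNQ,L (d=3); attach at lengths (3/2, 3/2); label the merged cluster BKLNQ
final tree: (((B:5/4,(N:4,Q:-3):39/4):17/4,K:-1):3/2,L:3/2)
total length: 73/4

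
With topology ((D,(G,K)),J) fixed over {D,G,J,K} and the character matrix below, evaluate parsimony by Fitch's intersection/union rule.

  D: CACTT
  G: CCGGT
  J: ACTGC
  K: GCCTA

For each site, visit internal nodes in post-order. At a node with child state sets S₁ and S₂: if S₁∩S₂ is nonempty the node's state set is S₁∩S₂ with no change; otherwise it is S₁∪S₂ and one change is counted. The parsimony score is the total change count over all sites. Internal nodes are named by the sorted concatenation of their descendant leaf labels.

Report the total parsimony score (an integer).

9

[col 0] GK: children G:{C}, K:{G} ∪→ {C,G}; cost 1
[col 0] DGK: children D:{C}, GK:{C,G} ∩→ {C}; cost 0
[col 0] DGJK: children DGK:{C}, J:{A} ∪→ {A,C}; cost 1
[col 1] GK: children G:{C}, K:{C} ∩→ {C}; cost 0
[col 1] DGK: children D:{A}, GK:{C} ∪→ {A,C}; cost 1
[col 1] DGJK: children DGK:{A,C}, J:{C} ∩→ {C}; cost 0
[col 2] GK: children G:{G}, K:{C} ∪→ {C,G}; cost 1
[col 2] DGK: children D:{C}, GK:{C,G} ∩→ {C}; cost 0
[col 2] DGJK: children DGK:{C}, J:{T} ∪→ {C,T}; cost 1
[col 3] GK: children G:{G}, K:{T} ∪→ {G,T}; cost 1
[col 3] DGK: children D:{T}, GK:{G,T} ∩→ {T}; cost 0
[col 3] DGJK: children DGK:{T}, J:{G} ∪→ {G,T}; cost 1
[col 4] GK: children G:{T}, K:{A} ∪→ {A,T}; cost 1
[col 4] DGK: children D:{T}, GK:{A,T} ∩→ {T}; cost 0
[col 4] DGJK: children DGK:{T}, J:{C} ∪→ {C,T}; cost 1
per-site changes: [2, 1, 2, 2, 2]; total = 9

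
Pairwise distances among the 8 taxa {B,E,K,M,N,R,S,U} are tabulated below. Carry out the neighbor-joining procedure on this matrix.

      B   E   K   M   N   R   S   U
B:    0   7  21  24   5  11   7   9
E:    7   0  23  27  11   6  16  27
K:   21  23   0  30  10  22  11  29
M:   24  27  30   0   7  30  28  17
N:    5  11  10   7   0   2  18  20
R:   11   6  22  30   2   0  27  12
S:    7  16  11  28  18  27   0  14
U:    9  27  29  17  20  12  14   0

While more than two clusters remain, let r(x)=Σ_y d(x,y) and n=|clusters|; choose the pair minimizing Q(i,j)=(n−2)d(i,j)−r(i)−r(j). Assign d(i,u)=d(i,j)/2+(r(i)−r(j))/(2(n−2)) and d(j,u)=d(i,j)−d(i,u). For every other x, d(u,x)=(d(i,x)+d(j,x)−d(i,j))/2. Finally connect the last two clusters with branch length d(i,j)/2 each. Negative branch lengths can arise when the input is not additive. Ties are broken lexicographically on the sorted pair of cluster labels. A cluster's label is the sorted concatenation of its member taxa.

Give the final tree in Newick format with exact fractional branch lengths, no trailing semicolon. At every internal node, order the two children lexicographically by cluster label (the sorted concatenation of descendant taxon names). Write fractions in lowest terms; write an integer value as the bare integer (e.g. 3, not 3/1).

((((B:5/6,U:49/6):19/16,(K:91/12,S:41/12):105/16):15/16,(E:33/8,R:15/8):85/16):91/32,(M:11,N:-4):91/32)

1. join K+S (d=11, Q=-201) ⇒ KS; edges |K|=91/12, |S|=41/12
  updated: d(B,KS)=17/2, d(E,KS)=14, d(KS,M)=47/2, d(KS,N)=17/2, d(KS,R)=19, d(KS,U)=16
2. join M+N (d=7, Q=-147) ⇒ MN; edges |M|=11, |N|=-4
  updated: d(B,MN)=11, d(E,MN)=31/2, d(KS,MN)=25/2, d(MN,R)=25/2, d(MN,U)=15
3. join E+R (d=6, Q=-106) ⇒ ER; edges |E|=33/8, |R|=15/8
  updated: d(B,ER)=6, d(ER,KS)=27/2, d(ER,MN)=11, d(ER,U)=33/2
4. join B+U (d=9, Q=-64) ⇒ BU; edges |B|=5/6, |U|=49/6
  updated: d(BU,ER)=27/4, d(BU,KS)=31/4, d(BU,MN)=17/2
5. join BU+KS (d=31/4, Q=-165/4) ⇒ BKSU; edges |BU|=19/16, |KS|=105/16
  updated: d(BKSU,ER)=25/4, d(BKSU,MN)=53/8
6. join BKSU+ER (d=25/4, Q=-191/8) ⇒ BEKRSU; edges |BKSU|=15/16, |ER|=85/16
  updated: d(BEKRSU,MN)=91/16
7. join BEKRSU+MN (d=91/16) ⇒ BEKMNRSU; edges |BEKRSU|=91/32, |MN|=91/32
final tree: ((((B:5/6,U:49/6):19/16,(K:91/12,S:41/12):105/16):15/16,(E:33/8,R:15/8):85/16):91/32,(M:11,N:-4):91/32)
total length: 843/16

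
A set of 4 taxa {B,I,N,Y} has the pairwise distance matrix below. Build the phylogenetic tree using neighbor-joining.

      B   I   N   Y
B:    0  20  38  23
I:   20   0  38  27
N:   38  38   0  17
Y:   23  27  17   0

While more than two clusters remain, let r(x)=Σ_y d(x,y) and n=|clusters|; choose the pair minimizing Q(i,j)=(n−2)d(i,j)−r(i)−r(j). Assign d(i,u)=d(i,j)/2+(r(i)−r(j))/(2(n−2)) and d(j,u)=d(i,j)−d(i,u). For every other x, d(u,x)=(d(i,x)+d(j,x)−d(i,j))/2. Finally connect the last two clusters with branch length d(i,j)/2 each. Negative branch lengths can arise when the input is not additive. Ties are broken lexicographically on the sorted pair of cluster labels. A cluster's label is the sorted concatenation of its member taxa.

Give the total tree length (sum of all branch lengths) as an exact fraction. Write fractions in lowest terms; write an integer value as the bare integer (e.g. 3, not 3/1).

50

iteration 1: select B,I (d=20, Q=-126); attach at lengths (9, 11); label the merged cluster BI
  updated: d(BI,N)=28, d(BI,Y)=15
iteration 2: select BI,N (d=28, Q=-60); attach at lengths (13, 15); label the merged cluster BIN
  updated: d(BIN,Y)=2
iteration 3: select BIN,Y (d=2); attach at lengths (1, 1); label the merged cluster BINY
final tree: (((B:9,I:11):13,N:15):1,Y:1)
total length: 50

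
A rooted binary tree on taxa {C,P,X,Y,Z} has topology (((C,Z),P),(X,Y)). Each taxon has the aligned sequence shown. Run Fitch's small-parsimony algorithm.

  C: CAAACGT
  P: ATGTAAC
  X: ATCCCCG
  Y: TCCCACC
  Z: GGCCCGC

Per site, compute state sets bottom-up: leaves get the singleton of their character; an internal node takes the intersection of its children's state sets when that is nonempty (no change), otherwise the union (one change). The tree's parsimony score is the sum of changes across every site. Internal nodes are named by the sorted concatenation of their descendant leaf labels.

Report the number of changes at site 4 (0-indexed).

2

site 0, node CZ: C={C} ∪ Z={G} → {C,G} (+1)
site 0, node CPZ: CZ={C,G} ∪ P={A} → {A,C,G} (+1)
site 0, node XY: X={A} ∪ Y={T} → {A,T} (+1)
site 0, node CPXYZ: CPZ={A,C,G} ∩ XY={A,T} → {A} (+0)
site 1, node CZ: C={A} ∪ Z={G} → {A,G} (+1)
site 1, node CPZ: CZ={A,G} ∪ P={T} → {A,G,T} (+1)
site 1, node XY: X={T} ∪ Y={C} → {C,T} (+1)
site 1, node CPXYZ: CPZ={A,G,T} ∩ XY={C,T} → {T} (+0)
site 2, node CZ: C={A} ∪ Z={C} → {A,C} (+1)
site 2, node CPZ: CZ={A,C} ∪ P={G} → {A,C,G} (+1)
site 2, node XY: X={C} ∩ Y={C} → {C} (+0)
site 2, node CPXYZ: CPZ={A,C,G} ∩ XY={C} → {C} (+0)
site 3, node CZ: C={A} ∪ Z={C} → {A,C} (+1)
site 3, node CPZ: CZ={A,C} ∪ P={T} → {A,C,T} (+1)
site 3, node XY: X={C} ∩ Y={C} → {C} (+0)
site 3, node CPXYZ: CPZ={A,C,T} ∩ XY={C} → {C} (+0)
site 4, node CZ: C={C} ∩ Z={C} → {C} (+0)
site 4, node CPZ: CZ={C} ∪ P={A} → {A,C} (+1)
site 4, node XY: X={C} ∪ Y={A} → {A,C} (+1)
site 4, node CPXYZ: CPZ={A,C} ∩ XY={A,C} → {A,C} (+0)
site 5, node CZ: C={G} ∩ Z={G} → {G} (+0)
site 5, node CPZ: CZ={G} ∪ P={A} → {A,G} (+1)
site 5, node XY: X={C} ∩ Y={C} → {C} (+0)
site 5, node CPXYZ: CPZ={A,G} ∪ XY={C} → {A,C,G} (+1)
site 6, node CZ: C={T} ∪ Z={C} → {C,T} (+1)
site 6, node CPZ: CZ={C,T} ∩ P={C} → {C} (+0)
site 6, node XY: X={G} ∪ Y={C} → {C,G} (+1)
site 6, node CPXYZ: CPZ={C} ∩ XY={C,G} → {C} (+0)
per-site changes: [3, 3, 2, 2, 2, 2, 2]; total = 16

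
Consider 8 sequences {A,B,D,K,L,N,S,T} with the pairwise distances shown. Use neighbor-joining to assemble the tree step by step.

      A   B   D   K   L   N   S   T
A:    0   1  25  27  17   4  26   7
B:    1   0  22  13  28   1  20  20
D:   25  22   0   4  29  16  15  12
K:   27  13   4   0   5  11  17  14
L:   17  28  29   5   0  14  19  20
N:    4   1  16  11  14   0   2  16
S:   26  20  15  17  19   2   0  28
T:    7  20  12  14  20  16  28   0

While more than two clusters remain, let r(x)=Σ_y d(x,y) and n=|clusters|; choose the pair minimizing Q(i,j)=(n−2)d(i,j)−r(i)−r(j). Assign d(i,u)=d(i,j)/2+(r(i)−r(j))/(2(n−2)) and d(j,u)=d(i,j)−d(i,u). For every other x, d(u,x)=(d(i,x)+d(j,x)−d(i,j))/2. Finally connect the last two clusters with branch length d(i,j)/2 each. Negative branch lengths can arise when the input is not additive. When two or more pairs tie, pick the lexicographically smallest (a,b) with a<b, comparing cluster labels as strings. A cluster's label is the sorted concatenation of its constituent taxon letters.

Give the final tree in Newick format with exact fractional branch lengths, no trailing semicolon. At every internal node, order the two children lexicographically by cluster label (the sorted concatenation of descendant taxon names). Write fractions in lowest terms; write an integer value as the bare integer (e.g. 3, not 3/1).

iteration 1: select A,B (d=1, Q=-206); attach at lengths (2/3, 1/3); label the merged cluster AB
  updated: d(AB,D)=23, d(AB,K)=39/2, d(AB,L)=22, d(AB,N)=2, d(AB,S)=45/2, d(AB,T)=13
iteration 2: select K,L (d=5, Q=-309/2); attach at lengths (-27/20, 127/20); label the merged cluster KL
  updated: d(AB,KL)=73/4, d(D,KL)=14, d(KL,N)=10, d(KL,S)=31/2, d(KL,T)=29/2
iteration 3: select N,S (d=2, Q=-121); attach at lengths (-29/8, 45/8); label the merged cluster NS
  updated: d(AB,NS)=45/4, d(D,NS)=29/2, d(KL,NS)=47/4, d(NS,T)=21
iteration 4: select AB,NS (d=45/4, Q=-361/4); attach at lengths (163/24, 107/24); label the merged cluster ABNS
  updated: d(ABNS,D)=105/8, d(ABNS,KL)=75/8, d(ABNS,T)=91/8
iteration 5: select ABNS,KL (d=75/8, Q=-53); attach at lengths (59/16, 91/16); label the merged cluster ABKLNS
  updated: d(ABKLNS,D)=71/8, d(ABKLNS,T)=33/4
iteration 6: select ABKLNS,D (d=71/8, Q=-233/8); attach at lengths (41/16, 101/16); label the merged cluster ABDKLNS
  updated: d(ABDKLNS,T)=91/16
iteration 7: select ABDKLNS,T (d=91/16); attach at lengths (91/32, 91/32); label the merged cluster ABDKLNST
final tree: (((((A:2/3,B:1/3):163/24,(N:-29/8,S:45/8):107/24):59/16,(K:-27/20,L:127/20):91/16):41/16,D:101/16):91/32,T:91/32)
total length: 691/16

(((((A:2/3,B:1/3):163/24,(N:-29/8,S:45/8):107/24):59/16,(K:-27/20,L:127/20):91/16):41/16,D:101/16):91/32,T:91/32)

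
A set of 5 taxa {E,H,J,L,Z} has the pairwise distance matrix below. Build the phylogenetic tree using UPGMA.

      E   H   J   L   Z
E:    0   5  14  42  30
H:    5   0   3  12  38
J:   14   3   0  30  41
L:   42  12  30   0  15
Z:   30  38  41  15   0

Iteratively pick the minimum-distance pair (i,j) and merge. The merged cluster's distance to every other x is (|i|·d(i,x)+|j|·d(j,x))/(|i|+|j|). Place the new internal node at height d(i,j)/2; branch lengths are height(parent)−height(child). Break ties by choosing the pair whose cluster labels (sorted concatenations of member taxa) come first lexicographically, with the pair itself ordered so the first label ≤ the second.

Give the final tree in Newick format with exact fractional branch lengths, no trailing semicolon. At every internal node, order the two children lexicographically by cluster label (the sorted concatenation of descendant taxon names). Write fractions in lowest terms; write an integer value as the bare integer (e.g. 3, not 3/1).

iteration 1: select H,J (d=3); attach at lengths (3/2, 3/2); label the merged cluster HJ
  updated: d(E,HJ)=19/2, d(HJ,L)=21, d(HJ,Z)=79/2
iteration 2: select E,HJ (d=19/2); attach at lengths (19/4, 13/4); label the merged cluster EHJ
  updated: d(EHJ,L)=28, d(EHJ,Z)=109/3
iteration 3: select L,Z (d=15); attach at lengths (15/2, 15/2); label the merged cluster LZ
  updated: d(EHJ,LZ)=193/6
iteration 4: select EHJ,LZ (d=193/6); attach at lengths (34/3, 103/12); label the merged cluster EHJLZ
final tree: ((E:19/4,(H:3/2,J:3/2):13/4):34/3,(L:15/2,Z:15/2):103/12)
total length: 551/12

((E:19/4,(H:3/2,J:3/2):13/4):34/3,(L:15/2,Z:15/2):103/12)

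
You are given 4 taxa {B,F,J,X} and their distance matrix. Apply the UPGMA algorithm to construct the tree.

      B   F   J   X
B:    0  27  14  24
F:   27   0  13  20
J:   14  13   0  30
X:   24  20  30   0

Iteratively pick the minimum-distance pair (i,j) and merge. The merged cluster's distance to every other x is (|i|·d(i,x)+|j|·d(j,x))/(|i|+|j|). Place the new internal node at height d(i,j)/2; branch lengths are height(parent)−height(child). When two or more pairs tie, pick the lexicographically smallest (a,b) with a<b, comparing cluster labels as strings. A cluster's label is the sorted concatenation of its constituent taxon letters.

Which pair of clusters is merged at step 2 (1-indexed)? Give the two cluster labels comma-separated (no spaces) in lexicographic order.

B,FJ

1. join F+J (d=13) ⇒ FJ; edges |F|=13/2, |J|=13/2
  updated: d(B,FJ)=41/2, d(FJ,X)=25
2. join B+FJ (d=41/2) ⇒ BFJ; edges |B|=41/4, |FJ|=15/4
  updated: d(BFJ,X)=74/3
3. join BFJ+X (d=74/3) ⇒ BFJX; edges |BFJ|=25/12, |X|=37/3
final tree: ((B:41/4,(F:13/2,J:13/2):15/4):25/12,X:37/3)
total length: 497/12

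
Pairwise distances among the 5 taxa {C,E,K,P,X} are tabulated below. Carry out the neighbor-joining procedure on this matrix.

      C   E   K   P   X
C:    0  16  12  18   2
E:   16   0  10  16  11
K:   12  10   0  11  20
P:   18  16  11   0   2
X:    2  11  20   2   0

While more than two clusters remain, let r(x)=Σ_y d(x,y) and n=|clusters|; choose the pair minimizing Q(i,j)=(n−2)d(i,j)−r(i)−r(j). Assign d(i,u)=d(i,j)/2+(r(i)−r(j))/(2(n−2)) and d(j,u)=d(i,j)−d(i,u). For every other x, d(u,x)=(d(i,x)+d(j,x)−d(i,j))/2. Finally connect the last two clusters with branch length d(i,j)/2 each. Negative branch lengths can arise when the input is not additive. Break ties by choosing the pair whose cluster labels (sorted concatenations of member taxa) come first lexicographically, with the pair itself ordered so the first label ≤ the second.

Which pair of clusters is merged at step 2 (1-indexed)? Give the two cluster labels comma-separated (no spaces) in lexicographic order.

step 1: merge (C,X) at d=2, Q=-77; branch lengths C→19/6, X→-7/6; new cluster CX
  updated: d(CX,E)=25/2, d(CX,K)=15, d(CX,P)=9
step 2: merge (CX,P) at d=9, Q=-109/2; branch lengths CX→37/8, P→35/8; new cluster CPX
  updated: d(CPX,E)=39/4, d(CPX,K)=17/2
step 3: merge (CPX,E) at d=39/4, Q=-113/4; branch lengths CPX→33/8, E→45/8; new cluster CEPX
  updated: d(CEPX,K)=35/8
step 4: merge (CEPX,K) at d=35/8; branch lengths CEPX→35/16, K→35/16; new cluster CEKPX
final tree: ((((C:19/6,X:-7/6):37/8,P:35/8):33/8,E:45/8):35/16,K:35/16)
total length: 201/8

CX,P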